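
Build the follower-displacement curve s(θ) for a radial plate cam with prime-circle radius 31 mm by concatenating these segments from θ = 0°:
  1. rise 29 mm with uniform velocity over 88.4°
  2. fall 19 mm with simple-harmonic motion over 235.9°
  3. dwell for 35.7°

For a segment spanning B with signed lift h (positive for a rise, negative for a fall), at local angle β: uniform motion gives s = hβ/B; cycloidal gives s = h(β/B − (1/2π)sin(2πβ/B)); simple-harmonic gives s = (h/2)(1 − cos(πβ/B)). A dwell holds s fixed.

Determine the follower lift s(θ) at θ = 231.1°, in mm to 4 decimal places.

seg 1 [0°–88.4°] uniform, h=29: full span → s += 29 → s = 29.0000
seg 2 [88.4°–324.3°] simple-harmonic, h=-19: θ=231.1° here. β=142.7, B=235.9. -19/2·(1 − cos(π·0.6049)) = -12.5749 → s = 16.4251

16.4251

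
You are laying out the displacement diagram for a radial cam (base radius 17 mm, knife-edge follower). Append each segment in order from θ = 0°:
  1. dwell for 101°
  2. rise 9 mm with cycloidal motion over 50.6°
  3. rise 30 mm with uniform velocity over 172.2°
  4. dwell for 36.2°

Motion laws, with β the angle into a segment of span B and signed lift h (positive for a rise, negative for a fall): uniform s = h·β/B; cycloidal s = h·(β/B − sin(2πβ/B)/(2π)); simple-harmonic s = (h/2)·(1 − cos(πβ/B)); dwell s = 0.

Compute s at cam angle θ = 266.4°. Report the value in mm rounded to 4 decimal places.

seg 1 [0°–101°] dwell: s stays 0.0000
seg 2 [101°–151.6°] cycloidal, h=9: full span → s += 9 → s = 9.0000
seg 3 [151.6°–323.8°] uniform, h=30: θ=266.4° here. β=114.8, B=172.2. 30·114.8/172.2 = 20.0000 → s = 29.0000

29.0000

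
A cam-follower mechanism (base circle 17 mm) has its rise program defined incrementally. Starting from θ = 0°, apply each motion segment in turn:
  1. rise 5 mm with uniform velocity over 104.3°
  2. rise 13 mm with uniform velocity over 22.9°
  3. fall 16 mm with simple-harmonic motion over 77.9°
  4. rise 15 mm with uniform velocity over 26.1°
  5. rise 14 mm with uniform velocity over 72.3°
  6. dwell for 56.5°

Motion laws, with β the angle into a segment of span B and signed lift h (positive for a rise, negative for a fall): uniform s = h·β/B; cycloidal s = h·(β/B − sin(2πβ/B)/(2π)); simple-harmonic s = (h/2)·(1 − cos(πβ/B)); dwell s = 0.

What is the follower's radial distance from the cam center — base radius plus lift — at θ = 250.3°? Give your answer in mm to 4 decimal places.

seg 1 [0°–104.3°] uniform, h=5: full span → s += 5 → s = 5.0000
seg 2 [104.3°–127.2°] uniform, h=13: full span → s += 13 → s = 18.0000
seg 3 [127.2°–205.1°] simple-harmonic, h=-16: full span → s += -16 → s = 2.0000
seg 4 [205.1°–231.2°] uniform, h=15: full span → s += 15 → s = 17.0000
seg 5 [231.2°–303.5°] uniform, h=14: θ=250.3° here. β=19.1, B=72.3. 14·19.1/72.3 = 3.6985 → s = 20.6985
radial distance = base radius + s = 17 + 20.6985 = 37.6985

37.6985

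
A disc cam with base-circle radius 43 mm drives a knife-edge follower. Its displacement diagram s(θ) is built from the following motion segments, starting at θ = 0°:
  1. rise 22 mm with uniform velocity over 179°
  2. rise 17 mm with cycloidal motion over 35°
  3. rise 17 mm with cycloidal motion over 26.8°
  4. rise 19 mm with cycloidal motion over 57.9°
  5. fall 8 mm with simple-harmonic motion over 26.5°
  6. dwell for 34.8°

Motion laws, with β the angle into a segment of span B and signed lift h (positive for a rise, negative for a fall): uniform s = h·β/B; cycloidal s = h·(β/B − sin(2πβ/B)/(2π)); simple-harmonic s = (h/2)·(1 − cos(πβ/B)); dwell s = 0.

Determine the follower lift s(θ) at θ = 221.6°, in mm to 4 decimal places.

seg 1 [0°–179°] uniform, h=22: full span → s += 22 → s = 22.0000
seg 2 [179°–214°] cycloidal, h=17: full span → s += 17 → s = 39.0000
seg 3 [214°–240.8°] cycloidal, h=17: θ=221.6° here. β=7.6, B=26.8. 17·(0.2836 − sin(2π·0.2836)/(2π)) = 2.1753 → s = 41.1753

41.1753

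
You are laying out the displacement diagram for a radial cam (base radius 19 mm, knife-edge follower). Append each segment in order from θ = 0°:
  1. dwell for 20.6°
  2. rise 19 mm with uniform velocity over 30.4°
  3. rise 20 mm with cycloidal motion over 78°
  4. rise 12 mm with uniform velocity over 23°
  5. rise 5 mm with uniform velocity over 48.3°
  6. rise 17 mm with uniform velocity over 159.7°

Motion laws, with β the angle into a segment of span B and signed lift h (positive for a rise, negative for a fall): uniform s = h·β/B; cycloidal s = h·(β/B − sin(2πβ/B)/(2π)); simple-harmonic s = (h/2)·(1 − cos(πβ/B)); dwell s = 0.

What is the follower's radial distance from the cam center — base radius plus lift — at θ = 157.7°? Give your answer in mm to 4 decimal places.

seg 1 [0°–20.6°] dwell: s stays 0.0000
seg 2 [20.6°–51°] uniform, h=19: full span → s += 19 → s = 19.0000
seg 3 [51°–129°] cycloidal, h=20: full span → s += 20 → s = 39.0000
seg 4 [129°–152°] uniform, h=12: full span → s += 12 → s = 51.0000
seg 5 [152°–200.3°] uniform, h=5: θ=157.7° here. β=5.7, B=48.3. 5·5.7/48.3 = 0.5901 → s = 51.5901
radial distance = base radius + s = 19 + 51.5901 = 70.5901

70.5901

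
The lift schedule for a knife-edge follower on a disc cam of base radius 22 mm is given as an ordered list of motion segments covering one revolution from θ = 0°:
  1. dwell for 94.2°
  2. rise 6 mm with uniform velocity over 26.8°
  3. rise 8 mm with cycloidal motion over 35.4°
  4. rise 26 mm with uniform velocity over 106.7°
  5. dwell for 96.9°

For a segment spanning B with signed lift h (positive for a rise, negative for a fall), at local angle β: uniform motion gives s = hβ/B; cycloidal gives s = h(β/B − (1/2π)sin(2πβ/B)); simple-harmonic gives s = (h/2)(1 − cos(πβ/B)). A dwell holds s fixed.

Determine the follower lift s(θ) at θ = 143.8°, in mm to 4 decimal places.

seg 1 [0°–94.2°] dwell: s stays 0.0000
seg 2 [94.2°–121°] uniform, h=6: full span → s += 6 → s = 6.0000
seg 3 [121°–156.4°] cycloidal, h=8: θ=143.8° here. β=22.8, B=35.4. 8·(0.6441 − sin(2π·0.6441)/(2π)) = 6.1540 → s = 12.1540

12.1540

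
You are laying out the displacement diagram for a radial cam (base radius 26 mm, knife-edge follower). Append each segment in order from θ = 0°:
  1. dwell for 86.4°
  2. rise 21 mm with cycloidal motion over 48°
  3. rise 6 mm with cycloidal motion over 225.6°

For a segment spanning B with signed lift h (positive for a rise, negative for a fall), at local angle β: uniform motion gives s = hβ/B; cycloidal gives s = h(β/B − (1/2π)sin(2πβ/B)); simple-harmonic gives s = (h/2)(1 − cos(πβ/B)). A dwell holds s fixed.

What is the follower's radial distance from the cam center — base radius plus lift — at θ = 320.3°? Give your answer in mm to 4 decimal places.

seg 1 [0°–86.4°] dwell: s stays 0.0000
seg 2 [86.4°–134.4°] cycloidal, h=21: full span → s += 21 → s = 21.0000
seg 3 [134.4°–360°] cycloidal, h=6: θ=320.3° here. β=185.9, B=225.6. 6·(0.8240 − sin(2π·0.8240)/(2π)) = 5.7976 → s = 26.7976
radial distance = base radius + s = 26 + 26.7976 = 52.7976

52.7976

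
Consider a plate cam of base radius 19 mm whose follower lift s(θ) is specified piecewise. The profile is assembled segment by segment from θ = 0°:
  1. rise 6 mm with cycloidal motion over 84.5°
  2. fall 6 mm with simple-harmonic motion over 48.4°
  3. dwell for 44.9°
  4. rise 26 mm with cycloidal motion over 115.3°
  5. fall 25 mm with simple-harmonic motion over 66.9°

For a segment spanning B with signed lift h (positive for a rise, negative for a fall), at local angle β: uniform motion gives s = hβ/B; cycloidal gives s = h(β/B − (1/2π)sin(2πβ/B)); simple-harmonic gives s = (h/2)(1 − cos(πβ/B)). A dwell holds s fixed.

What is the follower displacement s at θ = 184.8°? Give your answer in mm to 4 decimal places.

seg 1 [0°–84.5°] cycloidal, h=6: full span → s += 6 → s = 6.0000
seg 2 [84.5°–132.9°] simple-harmonic, h=-6: full span → s += -6 → s = 0.0000
seg 3 [132.9°–177.8°] dwell: s stays 0.0000
seg 4 [177.8°–293.1°] cycloidal, h=26: θ=184.8° here. β=7, B=115.3. 26·(0.0607 − sin(2π·0.0607)/(2π)) = 0.0380 → s = 0.0380

0.0380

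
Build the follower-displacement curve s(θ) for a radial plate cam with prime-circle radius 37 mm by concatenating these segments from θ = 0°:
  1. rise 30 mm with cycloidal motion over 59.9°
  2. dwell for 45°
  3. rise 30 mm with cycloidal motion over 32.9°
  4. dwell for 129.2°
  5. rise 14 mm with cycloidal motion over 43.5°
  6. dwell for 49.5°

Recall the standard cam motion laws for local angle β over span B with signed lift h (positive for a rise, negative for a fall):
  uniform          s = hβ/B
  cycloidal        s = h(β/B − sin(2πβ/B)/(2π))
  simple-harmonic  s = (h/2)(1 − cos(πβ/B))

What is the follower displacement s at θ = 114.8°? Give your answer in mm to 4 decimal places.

seg 1 [0°–59.9°] cycloidal, h=30: full span → s += 30 → s = 30.0000
seg 2 [59.9°–104.9°] dwell: s stays 30.0000
seg 3 [104.9°–137.8°] cycloidal, h=30: θ=114.8° here. β=9.9, B=32.9. 30·(0.3009 − sin(2π·0.3009)/(2π)) = 4.4949 → s = 34.4949

34.4949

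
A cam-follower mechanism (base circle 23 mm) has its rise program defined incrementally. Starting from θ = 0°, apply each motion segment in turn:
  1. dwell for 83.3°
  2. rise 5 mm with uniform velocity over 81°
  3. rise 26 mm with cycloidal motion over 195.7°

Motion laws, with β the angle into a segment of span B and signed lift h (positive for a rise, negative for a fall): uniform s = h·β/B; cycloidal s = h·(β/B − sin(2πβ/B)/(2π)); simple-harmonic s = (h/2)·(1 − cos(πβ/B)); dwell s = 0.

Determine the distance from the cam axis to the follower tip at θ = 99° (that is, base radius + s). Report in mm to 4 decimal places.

seg 1 [0°–83.3°] dwell: s stays 0.0000
seg 2 [83.3°–164.3°] uniform, h=5: θ=99° here. β=15.7, B=81. 5·15.7/81 = 0.9691 → s = 0.9691
radial distance = base radius + s = 23 + 0.9691 = 23.9691

23.9691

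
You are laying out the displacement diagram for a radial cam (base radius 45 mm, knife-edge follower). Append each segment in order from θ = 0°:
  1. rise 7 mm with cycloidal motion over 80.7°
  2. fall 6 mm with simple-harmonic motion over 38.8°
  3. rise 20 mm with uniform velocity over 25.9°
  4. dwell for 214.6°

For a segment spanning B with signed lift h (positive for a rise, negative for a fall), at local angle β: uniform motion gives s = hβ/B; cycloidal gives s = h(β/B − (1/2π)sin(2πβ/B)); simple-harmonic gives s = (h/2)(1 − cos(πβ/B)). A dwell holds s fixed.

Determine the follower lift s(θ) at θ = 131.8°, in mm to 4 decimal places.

seg 1 [0°–80.7°] cycloidal, h=7: full span → s += 7 → s = 7.0000
seg 2 [80.7°–119.5°] simple-harmonic, h=-6: full span → s += -6 → s = 1.0000
seg 3 [119.5°–145.4°] uniform, h=20: θ=131.8° here. β=12.3, B=25.9. 20·12.3/25.9 = 9.4981 → s = 10.4981

10.4981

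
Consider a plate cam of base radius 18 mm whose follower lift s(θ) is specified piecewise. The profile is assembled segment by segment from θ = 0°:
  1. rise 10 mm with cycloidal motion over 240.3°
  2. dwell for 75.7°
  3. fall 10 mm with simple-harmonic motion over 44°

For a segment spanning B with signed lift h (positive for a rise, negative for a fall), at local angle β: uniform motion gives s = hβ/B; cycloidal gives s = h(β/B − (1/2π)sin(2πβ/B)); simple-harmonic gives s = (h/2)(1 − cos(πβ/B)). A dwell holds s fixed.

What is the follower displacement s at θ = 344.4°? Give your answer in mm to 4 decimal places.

seg 1 [0°–240.3°] cycloidal, h=10: full span → s += 10 → s = 10.0000
seg 2 [240.3°–316°] dwell: s stays 10.0000
seg 3 [316°–360°] simple-harmonic, h=-10: θ=344.4° here. β=28.4, B=44. -10/2·(1 − cos(π·0.6455)) = -7.2061 → s = 2.7939

2.7939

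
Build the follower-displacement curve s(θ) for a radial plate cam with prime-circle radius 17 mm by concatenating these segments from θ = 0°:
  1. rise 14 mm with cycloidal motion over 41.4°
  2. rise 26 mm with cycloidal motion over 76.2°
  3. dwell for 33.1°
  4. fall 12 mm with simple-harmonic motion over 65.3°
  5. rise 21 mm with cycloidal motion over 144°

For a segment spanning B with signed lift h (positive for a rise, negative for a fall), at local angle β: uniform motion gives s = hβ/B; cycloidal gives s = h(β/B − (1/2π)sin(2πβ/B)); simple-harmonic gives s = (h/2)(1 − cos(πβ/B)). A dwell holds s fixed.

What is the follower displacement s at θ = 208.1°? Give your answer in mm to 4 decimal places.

seg 1 [0°–41.4°] cycloidal, h=14: full span → s += 14 → s = 14.0000
seg 2 [41.4°–117.6°] cycloidal, h=26: full span → s += 26 → s = 40.0000
seg 3 [117.6°–150.7°] dwell: s stays 40.0000
seg 4 [150.7°–216°] simple-harmonic, h=-12: θ=208.1° here. β=57.4, B=65.3. -12/2·(1 − cos(π·0.8790)) = -11.5718 → s = 28.4282

28.4282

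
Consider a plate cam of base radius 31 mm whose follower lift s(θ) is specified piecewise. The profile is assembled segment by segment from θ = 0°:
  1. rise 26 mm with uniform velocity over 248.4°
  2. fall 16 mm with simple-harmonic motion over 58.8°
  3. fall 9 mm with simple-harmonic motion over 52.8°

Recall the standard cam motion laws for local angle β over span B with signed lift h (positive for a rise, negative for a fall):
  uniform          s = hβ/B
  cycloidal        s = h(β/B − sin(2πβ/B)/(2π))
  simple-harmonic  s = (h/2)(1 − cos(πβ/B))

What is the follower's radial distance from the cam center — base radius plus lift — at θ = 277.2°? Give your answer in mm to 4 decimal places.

seg 1 [0°–248.4°] uniform, h=26: full span → s += 26 → s = 26.0000
seg 2 [248.4°–307.2°] simple-harmonic, h=-16: θ=277.2° here. β=28.8, B=58.8. -16/2·(1 − cos(π·0.4898)) = -7.7436 → s = 18.2564
radial distance = base radius + s = 31 + 18.2564 = 49.2564

49.2564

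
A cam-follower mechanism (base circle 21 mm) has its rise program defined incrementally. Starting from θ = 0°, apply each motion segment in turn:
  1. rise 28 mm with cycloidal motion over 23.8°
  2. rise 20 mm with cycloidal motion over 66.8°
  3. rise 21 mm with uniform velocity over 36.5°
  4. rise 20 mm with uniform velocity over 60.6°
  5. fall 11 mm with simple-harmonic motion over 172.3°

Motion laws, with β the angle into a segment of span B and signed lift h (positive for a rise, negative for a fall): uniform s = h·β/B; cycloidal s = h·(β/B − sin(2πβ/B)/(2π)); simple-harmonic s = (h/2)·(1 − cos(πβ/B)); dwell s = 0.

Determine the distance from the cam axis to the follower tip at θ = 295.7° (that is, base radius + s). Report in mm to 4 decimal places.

seg 1 [0°–23.8°] cycloidal, h=28: full span → s += 28 → s = 28.0000
seg 2 [23.8°–90.6°] cycloidal, h=20: full span → s += 20 → s = 48.0000
seg 3 [90.6°–127.1°] uniform, h=21: full span → s += 21 → s = 69.0000
seg 4 [127.1°–187.7°] uniform, h=20: full span → s += 20 → s = 89.0000
seg 5 [187.7°–360°] simple-harmonic, h=-11: θ=295.7° here. β=108, B=172.3. -11/2·(1 − cos(π·0.6268)) = -7.6337 → s = 81.3663
radial distance = base radius + s = 21 + 81.3663 = 102.3663

102.3663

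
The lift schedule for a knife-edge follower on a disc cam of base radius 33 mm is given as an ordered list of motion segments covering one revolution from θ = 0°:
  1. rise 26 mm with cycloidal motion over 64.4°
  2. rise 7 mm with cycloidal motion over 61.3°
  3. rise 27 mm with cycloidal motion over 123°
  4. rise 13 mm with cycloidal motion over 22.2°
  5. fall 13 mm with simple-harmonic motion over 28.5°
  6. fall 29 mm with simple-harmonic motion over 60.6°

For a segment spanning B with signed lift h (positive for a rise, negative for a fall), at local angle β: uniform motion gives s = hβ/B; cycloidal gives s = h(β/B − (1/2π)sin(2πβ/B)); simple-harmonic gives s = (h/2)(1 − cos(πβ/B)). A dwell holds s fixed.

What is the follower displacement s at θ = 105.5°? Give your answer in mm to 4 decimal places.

seg 1 [0°–64.4°] cycloidal, h=26: full span → s += 26 → s = 26.0000
seg 2 [64.4°–125.7°] cycloidal, h=7: θ=105.5° here. β=41.1, B=61.3. 7·(0.6705 − sin(2π·0.6705)/(2π)) = 5.6712 → s = 31.6712

31.6712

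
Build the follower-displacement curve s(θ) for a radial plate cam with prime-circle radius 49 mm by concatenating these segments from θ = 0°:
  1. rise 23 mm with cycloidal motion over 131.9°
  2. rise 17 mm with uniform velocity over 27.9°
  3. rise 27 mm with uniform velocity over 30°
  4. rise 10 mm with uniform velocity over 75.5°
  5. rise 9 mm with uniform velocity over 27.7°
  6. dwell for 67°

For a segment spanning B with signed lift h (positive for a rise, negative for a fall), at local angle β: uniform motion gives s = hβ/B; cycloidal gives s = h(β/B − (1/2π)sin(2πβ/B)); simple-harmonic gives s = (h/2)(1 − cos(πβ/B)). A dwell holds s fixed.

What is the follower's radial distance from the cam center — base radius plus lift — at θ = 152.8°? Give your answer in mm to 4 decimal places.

seg 1 [0°–131.9°] cycloidal, h=23: full span → s += 23 → s = 23.0000
seg 2 [131.9°–159.8°] uniform, h=17: θ=152.8° here. β=20.9, B=27.9. 17·20.9/27.9 = 12.7348 → s = 35.7348
radial distance = base radius + s = 49 + 35.7348 = 84.7348

84.7348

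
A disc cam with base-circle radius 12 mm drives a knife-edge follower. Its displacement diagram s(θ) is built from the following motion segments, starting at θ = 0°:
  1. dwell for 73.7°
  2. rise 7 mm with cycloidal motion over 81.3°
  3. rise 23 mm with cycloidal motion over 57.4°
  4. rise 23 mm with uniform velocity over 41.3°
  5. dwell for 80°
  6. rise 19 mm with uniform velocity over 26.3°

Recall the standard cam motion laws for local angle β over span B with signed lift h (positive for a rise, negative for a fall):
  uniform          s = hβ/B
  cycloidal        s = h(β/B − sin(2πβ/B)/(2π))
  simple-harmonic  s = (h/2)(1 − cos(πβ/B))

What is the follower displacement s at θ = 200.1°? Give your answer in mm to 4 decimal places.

seg 1 [0°–73.7°] dwell: s stays 0.0000
seg 2 [73.7°–155°] cycloidal, h=7: full span → s += 7 → s = 7.0000
seg 3 [155°–212.4°] cycloidal, h=23: θ=200.1° here. β=45.1, B=57.4. 23·(0.7857 − sin(2π·0.7857)/(2π)) = 21.6402 → s = 28.6402

28.6402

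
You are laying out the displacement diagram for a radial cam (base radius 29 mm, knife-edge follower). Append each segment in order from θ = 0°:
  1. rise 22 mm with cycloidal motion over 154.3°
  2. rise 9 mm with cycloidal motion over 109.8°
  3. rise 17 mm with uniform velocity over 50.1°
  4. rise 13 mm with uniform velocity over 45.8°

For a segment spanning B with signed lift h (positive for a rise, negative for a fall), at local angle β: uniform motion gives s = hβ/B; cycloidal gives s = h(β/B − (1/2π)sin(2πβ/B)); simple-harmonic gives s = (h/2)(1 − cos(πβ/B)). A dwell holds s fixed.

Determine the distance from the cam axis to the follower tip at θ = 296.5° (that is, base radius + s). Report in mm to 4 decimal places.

seg 1 [0°–154.3°] cycloidal, h=22: full span → s += 22 → s = 22.0000
seg 2 [154.3°–264.1°] cycloidal, h=9: full span → s += 9 → s = 31.0000
seg 3 [264.1°–314.2°] uniform, h=17: θ=296.5° here. β=32.4, B=50.1. 17·32.4/50.1 = 10.9940 → s = 41.9940
radial distance = base radius + s = 29 + 41.9940 = 70.9940

70.9940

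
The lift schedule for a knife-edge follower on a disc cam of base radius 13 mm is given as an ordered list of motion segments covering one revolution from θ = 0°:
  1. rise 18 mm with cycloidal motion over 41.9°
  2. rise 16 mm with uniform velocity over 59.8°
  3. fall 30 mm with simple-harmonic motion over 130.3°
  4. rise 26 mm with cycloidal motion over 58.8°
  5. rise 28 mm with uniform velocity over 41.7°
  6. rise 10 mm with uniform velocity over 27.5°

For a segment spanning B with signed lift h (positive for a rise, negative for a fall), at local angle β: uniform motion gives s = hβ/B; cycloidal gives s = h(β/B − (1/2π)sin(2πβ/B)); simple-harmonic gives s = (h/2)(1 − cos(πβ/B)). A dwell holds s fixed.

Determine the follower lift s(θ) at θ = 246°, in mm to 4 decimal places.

seg 1 [0°–41.9°] cycloidal, h=18: full span → s += 18 → s = 18.0000
seg 2 [41.9°–101.7°] uniform, h=16: full span → s += 16 → s = 34.0000
seg 3 [101.7°–232°] simple-harmonic, h=-30: full span → s += -30 → s = 4.0000
seg 4 [232°–290.8°] cycloidal, h=26: θ=246° here. β=14, B=58.8. 26·(0.2381 − sin(2π·0.2381)/(2π)) = 2.0640 → s = 6.0640

6.0640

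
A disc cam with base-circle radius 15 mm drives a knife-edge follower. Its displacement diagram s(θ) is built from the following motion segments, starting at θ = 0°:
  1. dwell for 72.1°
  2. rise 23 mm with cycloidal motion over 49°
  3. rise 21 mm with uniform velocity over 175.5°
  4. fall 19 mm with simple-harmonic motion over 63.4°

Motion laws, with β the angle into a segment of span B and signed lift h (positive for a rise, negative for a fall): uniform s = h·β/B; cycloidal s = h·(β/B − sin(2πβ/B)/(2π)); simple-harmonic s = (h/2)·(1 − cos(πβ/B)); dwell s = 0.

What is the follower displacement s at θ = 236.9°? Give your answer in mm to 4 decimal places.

seg 1 [0°–72.1°] dwell: s stays 0.0000
seg 2 [72.1°–121.1°] cycloidal, h=23: full span → s += 23 → s = 23.0000
seg 3 [121.1°–296.6°] uniform, h=21: θ=236.9° here. β=115.8, B=175.5. 21·115.8/175.5 = 13.8564 → s = 36.8564

36.8564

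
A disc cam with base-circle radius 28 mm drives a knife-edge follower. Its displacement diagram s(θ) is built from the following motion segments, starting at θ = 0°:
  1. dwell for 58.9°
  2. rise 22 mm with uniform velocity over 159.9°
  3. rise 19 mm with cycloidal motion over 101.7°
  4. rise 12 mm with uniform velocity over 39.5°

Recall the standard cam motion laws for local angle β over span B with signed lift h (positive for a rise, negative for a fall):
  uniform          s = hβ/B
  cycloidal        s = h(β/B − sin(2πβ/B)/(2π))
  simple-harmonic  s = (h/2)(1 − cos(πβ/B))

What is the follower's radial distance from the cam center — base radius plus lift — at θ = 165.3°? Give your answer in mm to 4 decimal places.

seg 1 [0°–58.9°] dwell: s stays 0.0000
seg 2 [58.9°–218.8°] uniform, h=22: θ=165.3° here. β=106.4, B=159.9. 22·106.4/159.9 = 14.6391 → s = 14.6391
radial distance = base radius + s = 28 + 14.6391 = 42.6391

42.6391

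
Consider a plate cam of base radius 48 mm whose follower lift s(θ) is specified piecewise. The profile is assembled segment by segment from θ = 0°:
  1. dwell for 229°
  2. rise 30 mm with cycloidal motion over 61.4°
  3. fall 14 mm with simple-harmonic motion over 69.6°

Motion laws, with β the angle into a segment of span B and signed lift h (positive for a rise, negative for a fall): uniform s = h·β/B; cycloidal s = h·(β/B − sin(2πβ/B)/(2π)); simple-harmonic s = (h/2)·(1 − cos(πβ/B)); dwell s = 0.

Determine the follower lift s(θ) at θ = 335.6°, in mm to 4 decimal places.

seg 1 [0°–229°] dwell: s stays 0.0000
seg 2 [229°–290.4°] cycloidal, h=30: full span → s += 30 → s = 30.0000
seg 3 [290.4°–360°] simple-harmonic, h=-14: θ=335.6° here. β=45.2, B=69.6. -14/2·(1 − cos(π·0.6494)) = -10.1667 → s = 19.8333

19.8333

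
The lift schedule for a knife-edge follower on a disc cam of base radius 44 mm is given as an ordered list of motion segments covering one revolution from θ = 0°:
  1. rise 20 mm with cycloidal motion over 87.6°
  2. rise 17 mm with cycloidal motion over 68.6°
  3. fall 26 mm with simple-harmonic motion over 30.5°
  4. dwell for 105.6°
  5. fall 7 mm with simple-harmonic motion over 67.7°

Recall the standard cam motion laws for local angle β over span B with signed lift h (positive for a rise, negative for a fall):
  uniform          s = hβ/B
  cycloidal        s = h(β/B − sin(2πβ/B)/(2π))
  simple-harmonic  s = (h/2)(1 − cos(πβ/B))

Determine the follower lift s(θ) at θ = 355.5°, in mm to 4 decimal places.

seg 1 [0°–87.6°] cycloidal, h=20: full span → s += 20 → s = 20.0000
seg 2 [87.6°–156.2°] cycloidal, h=17: full span → s += 17 → s = 37.0000
seg 3 [156.2°–186.7°] simple-harmonic, h=-26: full span → s += -26 → s = 11.0000
seg 4 [186.7°–292.3°] dwell: s stays 11.0000
seg 5 [292.3°–360°] simple-harmonic, h=-7: θ=355.5° here. β=63.2, B=67.7. -7/2·(1 − cos(π·0.9335)) = -6.9240 → s = 4.0760

4.0760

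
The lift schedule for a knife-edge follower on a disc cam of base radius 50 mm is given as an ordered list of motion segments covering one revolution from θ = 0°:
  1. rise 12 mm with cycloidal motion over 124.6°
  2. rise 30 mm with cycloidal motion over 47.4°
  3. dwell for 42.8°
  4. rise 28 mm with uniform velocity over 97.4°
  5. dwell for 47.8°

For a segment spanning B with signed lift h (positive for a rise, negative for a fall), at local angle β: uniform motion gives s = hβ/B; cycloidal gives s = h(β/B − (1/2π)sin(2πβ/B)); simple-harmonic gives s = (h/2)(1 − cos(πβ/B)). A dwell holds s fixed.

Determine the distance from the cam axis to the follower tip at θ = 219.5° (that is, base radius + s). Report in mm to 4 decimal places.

seg 1 [0°–124.6°] cycloidal, h=12: full span → s += 12 → s = 12.0000
seg 2 [124.6°–172°] cycloidal, h=30: full span → s += 30 → s = 42.0000
seg 3 [172°–214.8°] dwell: s stays 42.0000
seg 4 [214.8°–312.2°] uniform, h=28: θ=219.5° here. β=4.7, B=97.4. 28·4.7/97.4 = 1.3511 → s = 43.3511
radial distance = base radius + s = 50 + 43.3511 = 93.3511

93.3511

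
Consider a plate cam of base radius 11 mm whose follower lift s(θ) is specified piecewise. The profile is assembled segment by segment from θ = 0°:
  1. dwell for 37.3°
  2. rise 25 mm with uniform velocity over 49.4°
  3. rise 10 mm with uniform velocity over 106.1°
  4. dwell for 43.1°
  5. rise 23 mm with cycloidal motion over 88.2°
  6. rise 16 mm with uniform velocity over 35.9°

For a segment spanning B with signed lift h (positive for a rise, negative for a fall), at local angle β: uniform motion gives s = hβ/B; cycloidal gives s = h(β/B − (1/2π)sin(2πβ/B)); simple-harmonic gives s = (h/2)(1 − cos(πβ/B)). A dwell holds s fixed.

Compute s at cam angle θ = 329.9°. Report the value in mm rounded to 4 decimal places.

seg 1 [0°–37.3°] dwell: s stays 0.0000
seg 2 [37.3°–86.7°] uniform, h=25: full span → s += 25 → s = 25.0000
seg 3 [86.7°–192.8°] uniform, h=10: full span → s += 10 → s = 35.0000
seg 4 [192.8°–235.9°] dwell: s stays 35.0000
seg 5 [235.9°–324.1°] cycloidal, h=23: full span → s += 23 → s = 58.0000
seg 6 [324.1°–360°] uniform, h=16: θ=329.9° here. β=5.8, B=35.9. 16·5.8/35.9 = 2.5850 → s = 60.5850

60.5850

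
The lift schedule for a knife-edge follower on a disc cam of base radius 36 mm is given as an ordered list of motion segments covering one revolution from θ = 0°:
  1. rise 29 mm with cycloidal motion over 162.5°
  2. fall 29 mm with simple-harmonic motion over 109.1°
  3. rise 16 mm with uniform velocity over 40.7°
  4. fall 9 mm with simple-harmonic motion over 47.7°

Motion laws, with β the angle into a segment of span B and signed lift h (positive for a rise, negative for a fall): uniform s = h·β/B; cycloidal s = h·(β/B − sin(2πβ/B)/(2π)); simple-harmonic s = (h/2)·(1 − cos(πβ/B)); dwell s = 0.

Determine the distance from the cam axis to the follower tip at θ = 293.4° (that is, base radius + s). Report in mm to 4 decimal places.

seg 1 [0°–162.5°] cycloidal, h=29: full span → s += 29 → s = 29.0000
seg 2 [162.5°–271.6°] simple-harmonic, h=-29: full span → s += -29 → s = 0.0000
seg 3 [271.6°–312.3°] uniform, h=16: θ=293.4° here. β=21.8, B=40.7. 16·21.8/40.7 = 8.5700 → s = 8.5700
radial distance = base radius + s = 36 + 8.5700 = 44.5700

44.5700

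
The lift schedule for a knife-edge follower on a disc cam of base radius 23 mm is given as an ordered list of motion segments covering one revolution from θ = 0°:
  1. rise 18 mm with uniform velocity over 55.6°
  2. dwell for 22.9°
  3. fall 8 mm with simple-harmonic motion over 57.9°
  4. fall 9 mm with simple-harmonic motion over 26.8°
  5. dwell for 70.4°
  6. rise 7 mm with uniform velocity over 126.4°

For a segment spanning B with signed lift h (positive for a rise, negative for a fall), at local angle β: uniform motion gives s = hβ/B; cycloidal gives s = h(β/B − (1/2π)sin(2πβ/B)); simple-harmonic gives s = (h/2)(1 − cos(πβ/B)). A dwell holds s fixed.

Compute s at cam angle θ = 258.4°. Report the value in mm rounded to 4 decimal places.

seg 1 [0°–55.6°] uniform, h=18: full span → s += 18 → s = 18.0000
seg 2 [55.6°–78.5°] dwell: s stays 18.0000
seg 3 [78.5°–136.4°] simple-harmonic, h=-8: full span → s += -8 → s = 10.0000
seg 4 [136.4°–163.2°] simple-harmonic, h=-9: full span → s += -9 → s = 1.0000
seg 5 [163.2°–233.6°] dwell: s stays 1.0000
seg 6 [233.6°–360°] uniform, h=7: θ=258.4° here. β=24.8, B=126.4. 7·24.8/126.4 = 1.3734 → s = 2.3734

2.3734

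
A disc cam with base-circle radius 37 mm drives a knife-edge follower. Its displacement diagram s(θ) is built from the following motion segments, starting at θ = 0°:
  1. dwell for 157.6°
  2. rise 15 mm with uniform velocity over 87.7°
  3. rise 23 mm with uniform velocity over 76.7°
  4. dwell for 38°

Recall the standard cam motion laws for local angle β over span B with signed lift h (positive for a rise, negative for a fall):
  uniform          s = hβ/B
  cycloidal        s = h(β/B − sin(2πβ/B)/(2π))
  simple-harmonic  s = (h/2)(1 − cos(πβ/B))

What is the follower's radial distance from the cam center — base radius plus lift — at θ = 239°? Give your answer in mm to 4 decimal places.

seg 1 [0°–157.6°] dwell: s stays 0.0000
seg 2 [157.6°–245.3°] uniform, h=15: θ=239° here. β=81.4, B=87.7. 15·81.4/87.7 = 13.9225 → s = 13.9225
radial distance = base radius + s = 37 + 13.9225 = 50.9225

50.9225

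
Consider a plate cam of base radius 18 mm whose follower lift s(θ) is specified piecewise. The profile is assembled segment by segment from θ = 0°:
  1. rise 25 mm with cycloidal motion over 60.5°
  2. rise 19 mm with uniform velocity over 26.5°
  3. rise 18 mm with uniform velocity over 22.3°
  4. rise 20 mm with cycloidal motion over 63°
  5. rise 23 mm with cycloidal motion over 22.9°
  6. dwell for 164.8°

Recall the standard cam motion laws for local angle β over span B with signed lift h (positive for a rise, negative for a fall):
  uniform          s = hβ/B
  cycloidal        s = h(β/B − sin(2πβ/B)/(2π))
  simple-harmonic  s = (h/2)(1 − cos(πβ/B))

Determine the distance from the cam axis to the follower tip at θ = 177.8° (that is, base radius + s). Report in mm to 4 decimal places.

seg 1 [0°–60.5°] cycloidal, h=25: full span → s += 25 → s = 25.0000
seg 2 [60.5°–87°] uniform, h=19: full span → s += 19 → s = 44.0000
seg 3 [87°–109.3°] uniform, h=18: full span → s += 18 → s = 62.0000
seg 4 [109.3°–172.3°] cycloidal, h=20: full span → s += 20 → s = 82.0000
seg 5 [172.3°–195.2°] cycloidal, h=23: θ=177.8° here. β=5.5, B=22.9. 23·(0.2402 − sin(2π·0.2402)/(2π)) = 1.8704 → s = 83.8704
radial distance = base radius + s = 18 + 83.8704 = 101.8704

101.8704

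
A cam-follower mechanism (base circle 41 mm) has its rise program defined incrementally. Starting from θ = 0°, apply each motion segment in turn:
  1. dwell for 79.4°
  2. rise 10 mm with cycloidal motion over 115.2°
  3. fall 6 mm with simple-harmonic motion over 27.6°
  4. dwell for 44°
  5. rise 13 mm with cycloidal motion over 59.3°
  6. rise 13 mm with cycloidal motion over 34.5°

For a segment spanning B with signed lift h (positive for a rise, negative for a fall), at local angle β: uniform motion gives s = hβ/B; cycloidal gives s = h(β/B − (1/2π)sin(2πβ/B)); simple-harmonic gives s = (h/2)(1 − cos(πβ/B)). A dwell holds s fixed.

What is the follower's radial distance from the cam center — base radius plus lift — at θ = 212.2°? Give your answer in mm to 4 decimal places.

seg 1 [0°–79.4°] dwell: s stays 0.0000
seg 2 [79.4°–194.6°] cycloidal, h=10: full span → s += 10 → s = 10.0000
seg 3 [194.6°–222.2°] simple-harmonic, h=-6: θ=212.2° here. β=17.6, B=27.6. -6/2·(1 − cos(π·0.6377)) = -4.2575 → s = 5.7425
radial distance = base radius + s = 41 + 5.7425 = 46.7425

46.7425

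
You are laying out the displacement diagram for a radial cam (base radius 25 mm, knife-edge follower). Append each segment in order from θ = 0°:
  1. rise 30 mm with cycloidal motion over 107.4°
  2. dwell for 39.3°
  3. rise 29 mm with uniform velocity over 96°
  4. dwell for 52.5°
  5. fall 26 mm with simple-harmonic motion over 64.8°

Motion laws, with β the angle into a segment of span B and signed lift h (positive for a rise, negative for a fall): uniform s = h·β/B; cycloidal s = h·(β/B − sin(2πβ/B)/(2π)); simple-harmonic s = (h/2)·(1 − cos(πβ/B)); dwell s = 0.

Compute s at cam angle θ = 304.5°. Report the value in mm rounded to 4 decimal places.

seg 1 [0°–107.4°] cycloidal, h=30: full span → s += 30 → s = 30.0000
seg 2 [107.4°–146.7°] dwell: s stays 30.0000
seg 3 [146.7°–242.7°] uniform, h=29: full span → s += 29 → s = 59.0000
seg 4 [242.7°–295.2°] dwell: s stays 59.0000
seg 5 [295.2°–360°] simple-harmonic, h=-26: θ=304.5° here. β=9.3, B=64.8. -26/2·(1 − cos(π·0.1435)) = -1.2991 → s = 57.7009

57.7009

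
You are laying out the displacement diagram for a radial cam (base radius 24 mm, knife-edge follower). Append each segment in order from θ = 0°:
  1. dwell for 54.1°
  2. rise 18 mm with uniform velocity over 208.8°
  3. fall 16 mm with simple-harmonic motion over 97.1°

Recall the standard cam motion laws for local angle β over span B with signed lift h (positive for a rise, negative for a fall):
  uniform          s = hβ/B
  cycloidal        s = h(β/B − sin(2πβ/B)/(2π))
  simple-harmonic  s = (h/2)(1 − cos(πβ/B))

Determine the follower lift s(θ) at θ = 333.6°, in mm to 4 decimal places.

seg 1 [0°–54.1°] dwell: s stays 0.0000
seg 2 [54.1°–262.9°] uniform, h=18: full span → s += 18 → s = 18.0000
seg 3 [262.9°–360°] simple-harmonic, h=-16: θ=333.6° here. β=70.7, B=97.1. -16/2·(1 − cos(π·0.7281)) = -13.2549 → s = 4.7451

4.7451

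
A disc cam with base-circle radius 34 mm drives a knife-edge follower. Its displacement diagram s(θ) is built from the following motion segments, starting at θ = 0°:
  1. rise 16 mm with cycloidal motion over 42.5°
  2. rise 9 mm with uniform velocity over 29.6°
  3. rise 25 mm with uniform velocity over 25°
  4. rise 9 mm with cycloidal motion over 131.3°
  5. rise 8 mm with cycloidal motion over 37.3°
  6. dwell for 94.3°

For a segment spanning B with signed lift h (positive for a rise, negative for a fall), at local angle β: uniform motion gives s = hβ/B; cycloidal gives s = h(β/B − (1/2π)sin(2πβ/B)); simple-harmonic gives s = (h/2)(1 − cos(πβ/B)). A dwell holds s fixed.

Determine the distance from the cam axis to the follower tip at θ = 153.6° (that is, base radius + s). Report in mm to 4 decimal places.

seg 1 [0°–42.5°] cycloidal, h=16: full span → s += 16 → s = 16.0000
seg 2 [42.5°–72.1°] uniform, h=9: full span → s += 9 → s = 25.0000
seg 3 [72.1°–97.1°] uniform, h=25: full span → s += 25 → s = 50.0000
seg 4 [97.1°–228.4°] cycloidal, h=9: θ=153.6° here. β=56.5, B=131.3. 9·(0.4303 − sin(2π·0.4303)/(2π)) = 3.2655 → s = 53.2655
radial distance = base radius + s = 34 + 53.2655 = 87.2655

87.2655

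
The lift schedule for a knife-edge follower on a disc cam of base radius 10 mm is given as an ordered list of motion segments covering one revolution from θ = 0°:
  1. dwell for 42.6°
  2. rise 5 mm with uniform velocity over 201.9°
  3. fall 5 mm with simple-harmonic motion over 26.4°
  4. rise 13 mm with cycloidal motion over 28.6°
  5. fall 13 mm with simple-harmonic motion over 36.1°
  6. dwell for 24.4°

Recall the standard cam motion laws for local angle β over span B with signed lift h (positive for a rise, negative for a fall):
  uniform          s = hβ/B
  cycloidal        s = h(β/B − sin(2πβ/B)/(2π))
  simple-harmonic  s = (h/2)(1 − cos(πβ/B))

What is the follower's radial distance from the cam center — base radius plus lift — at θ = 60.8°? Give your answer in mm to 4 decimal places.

seg 1 [0°–42.6°] dwell: s stays 0.0000
seg 2 [42.6°–244.5°] uniform, h=5: θ=60.8° here. β=18.2, B=201.9. 5·18.2/201.9 = 0.4507 → s = 0.4507
radial distance = base radius + s = 10 + 0.4507 = 10.4507

10.4507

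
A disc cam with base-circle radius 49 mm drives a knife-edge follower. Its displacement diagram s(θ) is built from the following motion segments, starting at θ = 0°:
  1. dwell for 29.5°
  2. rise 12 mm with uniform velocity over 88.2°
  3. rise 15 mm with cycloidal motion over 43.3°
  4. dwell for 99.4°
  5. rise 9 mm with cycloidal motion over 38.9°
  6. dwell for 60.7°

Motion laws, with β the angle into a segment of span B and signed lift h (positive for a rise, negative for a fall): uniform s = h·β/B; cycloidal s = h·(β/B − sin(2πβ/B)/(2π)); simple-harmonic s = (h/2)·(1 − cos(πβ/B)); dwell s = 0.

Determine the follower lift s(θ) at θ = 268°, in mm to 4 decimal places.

seg 1 [0°–29.5°] dwell: s stays 0.0000
seg 2 [29.5°–117.7°] uniform, h=12: full span → s += 12 → s = 12.0000
seg 3 [117.7°–161°] cycloidal, h=15: full span → s += 15 → s = 27.0000
seg 4 [161°–260.4°] dwell: s stays 27.0000
seg 5 [260.4°–299.3°] cycloidal, h=9: θ=268° here. β=7.6, B=38.9. 9·(0.1954 − sin(2π·0.1954)/(2π)) = 0.4095 → s = 27.4095

27.4095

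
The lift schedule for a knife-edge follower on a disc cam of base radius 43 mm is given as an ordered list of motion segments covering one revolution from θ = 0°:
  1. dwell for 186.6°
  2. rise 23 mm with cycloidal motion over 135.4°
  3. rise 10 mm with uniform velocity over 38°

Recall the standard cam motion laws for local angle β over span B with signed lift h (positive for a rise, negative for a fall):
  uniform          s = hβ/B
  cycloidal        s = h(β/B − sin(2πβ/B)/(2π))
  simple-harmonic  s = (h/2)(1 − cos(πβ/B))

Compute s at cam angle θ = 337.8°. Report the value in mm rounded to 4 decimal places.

seg 1 [0°–186.6°] dwell: s stays 0.0000
seg 2 [186.6°–322°] cycloidal, h=23: full span → s += 23 → s = 23.0000
seg 3 [322°–360°] uniform, h=10: θ=337.8° here. β=15.8, B=38. 10·15.8/38 = 4.1579 → s = 27.1579

27.1579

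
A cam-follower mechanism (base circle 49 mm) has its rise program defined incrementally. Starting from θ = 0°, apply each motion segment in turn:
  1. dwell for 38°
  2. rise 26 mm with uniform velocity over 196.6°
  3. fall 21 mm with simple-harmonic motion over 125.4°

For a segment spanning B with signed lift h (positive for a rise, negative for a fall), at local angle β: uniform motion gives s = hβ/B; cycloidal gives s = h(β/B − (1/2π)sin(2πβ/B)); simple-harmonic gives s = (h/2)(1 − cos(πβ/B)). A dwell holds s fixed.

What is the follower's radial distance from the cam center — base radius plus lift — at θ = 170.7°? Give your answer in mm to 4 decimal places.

seg 1 [0°–38°] dwell: s stays 0.0000
seg 2 [38°–234.6°] uniform, h=26: θ=170.7° here. β=132.7, B=196.6. 26·132.7/196.6 = 17.5493 → s = 17.5493
radial distance = base radius + s = 49 + 17.5493 = 66.5493

66.5493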